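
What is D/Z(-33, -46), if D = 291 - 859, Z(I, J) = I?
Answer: 568/33 ≈ 17.212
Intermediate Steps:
D = -568
D/Z(-33, -46) = -568/(-33) = -568*(-1/33) = 568/33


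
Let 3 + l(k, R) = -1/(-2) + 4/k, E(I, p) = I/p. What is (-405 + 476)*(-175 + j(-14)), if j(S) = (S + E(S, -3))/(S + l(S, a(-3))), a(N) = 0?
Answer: -8731793/705 ≈ -12386.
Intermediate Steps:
l(k, R) = -5/2 + 4/k (l(k, R) = -3 + (-1/(-2) + 4/k) = -3 + (-1*(-½) + 4/k) = -3 + (½ + 4/k) = -5/2 + 4/k)
j(S) = 2*S/(3*(-5/2 + S + 4/S)) (j(S) = (S + S/(-3))/(S + (-5/2 + 4/S)) = (S + S*(-⅓))/(-5/2 + S + 4/S) = (S - S/3)/(-5/2 + S + 4/S) = (2*S/3)/(-5/2 + S + 4/S) = 2*S/(3*(-5/2 + S + 4/S)))
(-405 + 476)*(-175 + j(-14)) = (-405 + 476)*(-175 + (4/3)*(-14)²/(8 - 14*(-5 + 2*(-14)))) = 71*(-175 + (4/3)*196/(8 - 14*(-5 - 28))) = 71*(-175 + (4/3)*196/(8 - 14*(-33))) = 71*(-175 + (4/3)*196/(8 + 462)) = 71*(-175 + (4/3)*196/470) = 71*(-175 + (4/3)*196*(1/470)) = 71*(-175 + 392/705) = 71*(-122983/705) = -8731793/705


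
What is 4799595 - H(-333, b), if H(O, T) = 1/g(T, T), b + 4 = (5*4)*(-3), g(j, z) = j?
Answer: 307174081/64 ≈ 4.7996e+6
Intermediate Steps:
b = -64 (b = -4 + (5*4)*(-3) = -4 + 20*(-3) = -4 - 60 = -64)
H(O, T) = 1/T
4799595 - H(-333, b) = 4799595 - 1/(-64) = 4799595 - 1*(-1/64) = 4799595 + 1/64 = 307174081/64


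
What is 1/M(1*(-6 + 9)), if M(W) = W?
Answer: ⅓ ≈ 0.33333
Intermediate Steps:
1/M(1*(-6 + 9)) = 1/(1*(-6 + 9)) = 1/(1*3) = 1/3 = ⅓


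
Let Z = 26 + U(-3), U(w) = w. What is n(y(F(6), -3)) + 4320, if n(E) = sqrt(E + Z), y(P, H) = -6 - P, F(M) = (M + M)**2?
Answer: 4320 + I*sqrt(127) ≈ 4320.0 + 11.269*I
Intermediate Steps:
F(M) = 4*M**2 (F(M) = (2*M)**2 = 4*M**2)
Z = 23 (Z = 26 - 3 = 23)
n(E) = sqrt(23 + E) (n(E) = sqrt(E + 23) = sqrt(23 + E))
n(y(F(6), -3)) + 4320 = sqrt(23 + (-6 - 4*6**2)) + 4320 = sqrt(23 + (-6 - 4*36)) + 4320 = sqrt(23 + (-6 - 1*144)) + 4320 = sqrt(23 + (-6 - 144)) + 4320 = sqrt(23 - 150) + 4320 = sqrt(-127) + 4320 = I*sqrt(127) + 4320 = 4320 + I*sqrt(127)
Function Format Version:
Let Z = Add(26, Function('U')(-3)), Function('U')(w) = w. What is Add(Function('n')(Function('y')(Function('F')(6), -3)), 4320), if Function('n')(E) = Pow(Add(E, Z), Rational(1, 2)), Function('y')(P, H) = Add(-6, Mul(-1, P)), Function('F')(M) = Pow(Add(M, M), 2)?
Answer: Add(4320, Mul(I, Pow(127, Rational(1, 2)))) ≈ Add(4320.0, Mul(11.269, I))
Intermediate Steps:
Function('F')(M) = Mul(4, Pow(M, 2)) (Function('F')(M) = Pow(Mul(2, M), 2) = Mul(4, Pow(M, 2)))
Z = 23 (Z = Add(26, -3) = 23)
Function('n')(E) = Pow(Add(23, E), Rational(1, 2)) (Function('n')(E) = Pow(Add(E, 23), Rational(1, 2)) = Pow(Add(23, E), Rational(1, 2)))
Add(Function('n')(Function('y')(Function('F')(6), -3)), 4320) = Add(Pow(Add(23, Add(-6, Mul(-1, Mul(4, Pow(6, 2))))), Rational(1, 2)), 4320) = Add(Pow(Add(23, Add(-6, Mul(-1, Mul(4, 36)))), Rational(1, 2)), 4320) = Add(Pow(Add(23, Add(-6, Mul(-1, 144))), Rational(1, 2)), 4320) = Add(Pow(Add(23, Add(-6, -144)), Rational(1, 2)), 4320) = Add(Pow(Add(23, -150), Rational(1, 2)), 4320) = Add(Pow(-127, Rational(1, 2)), 4320) = Add(Mul(I, Pow(127, Rational(1, 2))), 4320) = Add(4320, Mul(I, Pow(127, Rational(1, 2))))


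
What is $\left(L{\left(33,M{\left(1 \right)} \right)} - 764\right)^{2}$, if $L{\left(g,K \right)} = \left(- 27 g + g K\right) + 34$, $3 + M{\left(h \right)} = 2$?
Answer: $2735716$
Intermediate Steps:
$M{\left(h \right)} = -1$ ($M{\left(h \right)} = -3 + 2 = -1$)
$L{\left(g,K \right)} = 34 - 27 g + K g$ ($L{\left(g,K \right)} = \left(- 27 g + K g\right) + 34 = 34 - 27 g + K g$)
$\left(L{\left(33,M{\left(1 \right)} \right)} - 764\right)^{2} = \left(\left(34 - 891 - 33\right) - 764\right)^{2} = \left(-890 - 764\right)^{2} = \left(-1654\right)^{2} = 2735716$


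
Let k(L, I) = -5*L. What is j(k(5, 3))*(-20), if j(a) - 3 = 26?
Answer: -580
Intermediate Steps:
j(a) = 29 (j(a) = 3 + 26 = 29)
j(k(5, 3))*(-20) = 29*(-20) = -580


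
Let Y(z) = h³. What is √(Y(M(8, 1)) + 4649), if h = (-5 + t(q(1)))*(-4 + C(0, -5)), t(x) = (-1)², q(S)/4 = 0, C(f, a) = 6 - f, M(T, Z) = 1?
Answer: √4137 ≈ 64.319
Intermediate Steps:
q(S) = 0 (q(S) = 4*0 = 0)
t(x) = 1
h = -8 (h = (-5 + 1)*(-4 + (6 - 1*0)) = -4*(-4 + (6 + 0)) = -4*(-4 + 6) = -4*2 = -8)
Y(z) = -512 (Y(z) = (-8)³ = -512)
√(Y(M(8, 1)) + 4649) = √(-512 + 4649) = √4137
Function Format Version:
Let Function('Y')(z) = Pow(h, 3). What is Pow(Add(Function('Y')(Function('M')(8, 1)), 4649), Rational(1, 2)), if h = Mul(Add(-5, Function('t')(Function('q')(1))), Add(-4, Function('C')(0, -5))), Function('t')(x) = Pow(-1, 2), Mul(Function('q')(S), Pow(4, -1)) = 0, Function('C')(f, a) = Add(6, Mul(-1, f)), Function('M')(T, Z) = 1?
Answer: Pow(4137, Rational(1, 2)) ≈ 64.319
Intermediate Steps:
Function('q')(S) = 0 (Function('q')(S) = Mul(4, 0) = 0)
Function('t')(x) = 1
h = -8 (h = Mul(Add(-5, 1), Add(-4, Add(6, Mul(-1, 0)))) = Mul(-4, Add(-4, Add(6, 0))) = Mul(-4, Add(-4, 6)) = Mul(-4, 2) = -8)
Function('Y')(z) = -512 (Function('Y')(z) = Pow(-8, 3) = -512)
Pow(Add(Function('Y')(Function('M')(8, 1)), 4649), Rational(1, 2)) = Pow(Add(-512, 4649), Rational(1, 2)) = Pow(4137, Rational(1, 2))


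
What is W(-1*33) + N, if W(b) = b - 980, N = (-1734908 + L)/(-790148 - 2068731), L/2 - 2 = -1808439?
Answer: -2890692645/2858879 ≈ -1011.1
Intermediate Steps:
L = -3616874 (L = 4 + 2*(-1808439) = 4 - 3616878 = -3616874)
N = 5351782/2858879 (N = (-1734908 - 3616874)/(-790148 - 2068731) = -5351782/(-2858879) = -5351782*(-1/2858879) = 5351782/2858879 ≈ 1.8720)
W(b) = -980 + b
W(-1*33) + N = (-980 - 1*33) + 5351782/2858879 = (-980 - 33) + 5351782/2858879 = -1013 + 5351782/2858879 = -2890692645/2858879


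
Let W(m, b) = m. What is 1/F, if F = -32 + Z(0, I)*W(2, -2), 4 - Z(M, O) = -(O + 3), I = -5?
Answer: -1/28 ≈ -0.035714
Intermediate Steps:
Z(M, O) = 7 + O (Z(M, O) = 4 - (-1)*(O + 3) = 4 - (-1)*(3 + O) = 4 - (-3 - O) = 4 + (3 + O) = 7 + O)
F = -28 (F = -32 + (7 - 5)*2 = -32 + 2*2 = -32 + 4 = -28)
1/F = 1/(-28) = -1/28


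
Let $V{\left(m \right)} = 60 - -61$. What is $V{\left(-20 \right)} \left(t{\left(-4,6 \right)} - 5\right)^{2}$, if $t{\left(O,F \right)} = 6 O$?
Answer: $101761$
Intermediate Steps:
$V{\left(m \right)} = 121$ ($V{\left(m \right)} = 60 + 61 = 121$)
$V{\left(-20 \right)} \left(t{\left(-4,6 \right)} - 5\right)^{2} = 121 \left(6 \left(-4\right) - 5\right)^{2} = 121 \left(-24 - 5\right)^{2} = 121 \left(-29\right)^{2} = 121 \cdot 841 = 101761$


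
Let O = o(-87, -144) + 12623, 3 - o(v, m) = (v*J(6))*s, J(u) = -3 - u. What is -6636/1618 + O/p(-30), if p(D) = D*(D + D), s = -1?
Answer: 4875481/1456200 ≈ 3.3481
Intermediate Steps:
o(v, m) = 3 - 9*v (o(v, m) = 3 - v*(-3 - 1*6)*(-1) = 3 - v*(-3 - 6)*(-1) = 3 - v*(-9)*(-1) = 3 - (-9*v)*(-1) = 3 - 9*v)
p(D) = 2*D² (p(D) = D*(2*D) = 2*D²)
O = 13409 (O = (3 - 9*(-87)) + 12623 = (3 + 783) + 12623 = 786 + 12623 = 13409)
-6636/1618 + O/p(-30) = -6636/1618 + 13409/((2*(-30)²)) = -6636*1/1618 + 13409/((2*900)) = -3318/809 + 13409/1800 = 4875481/1456200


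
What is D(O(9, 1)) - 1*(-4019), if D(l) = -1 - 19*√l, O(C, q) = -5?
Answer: 4018 - 19*I*√5 ≈ 4018.0 - 42.485*I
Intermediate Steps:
D(O(9, 1)) - 1*(-4019) = (-1 - 19*I*√5) - 1*(-4019) = (-1 - 19*I*√5) + 4019 = 4018 - 19*I*√5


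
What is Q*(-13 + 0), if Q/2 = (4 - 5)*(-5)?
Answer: -130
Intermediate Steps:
Q = 10 (Q = 2*((4 - 5)*(-5)) = 2*(-1*(-5)) = 2*5 = 10)
Q*(-13 + 0) = 10*(-13 + 0) = 10*(-13) = -130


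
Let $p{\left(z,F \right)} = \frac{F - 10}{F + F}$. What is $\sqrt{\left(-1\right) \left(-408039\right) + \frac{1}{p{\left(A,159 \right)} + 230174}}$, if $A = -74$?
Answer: $\frac{\sqrt{2186100948621505484037}}{73195481} \approx 638.78$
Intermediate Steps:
$p{\left(z,F \right)} = \frac{-10 + F}{2 F}$
$\sqrt{\left(-1\right) \left(-408039\right) + \frac{1}{p{\left(A,159 \right)} + 230174}} = \sqrt{\left(-1\right) \left(-408039\right) + \frac{1}{\frac{-10 + 159}{2 \cdot 159} + 230174}} = \sqrt{408039 + \frac{1}{\frac{1}{2} \cdot \frac{1}{159} \cdot 149 + 230174}} = \sqrt{408039 + \frac{1}{\frac{149}{318} + 230174}} = \sqrt{408039 + \frac{1}{\frac{73195481}{318}}} = \sqrt{408039 + \frac{318}{73195481}} = \sqrt{\frac{29866610872077}{73195481}} = \frac{\sqrt{2186100948621505484037}}{73195481}$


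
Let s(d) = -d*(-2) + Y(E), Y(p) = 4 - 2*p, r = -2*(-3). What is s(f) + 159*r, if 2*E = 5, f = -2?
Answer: 949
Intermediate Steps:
E = 5/2 (E = (½)*5 = 5/2 ≈ 2.5000)
r = 6
s(d) = -1 + 2*d (s(d) = -d*(-2) + (4 - 2*5/2) = 2*d + (4 - 5) = 2*d - 1 = -1 + 2*d)
s(f) + 159*r = (-1 + 2*(-2)) + 159*6 = (-1 - 4) + 954 = -5 + 954 = 949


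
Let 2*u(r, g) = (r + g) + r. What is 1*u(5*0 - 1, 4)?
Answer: 1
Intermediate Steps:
u(r, g) = r + g/2 (u(r, g) = ((r + g) + r)/2 = ((g + r) + r)/2 = (g + 2*r)/2 = r + g/2)
1*u(5*0 - 1, 4) = 1*((5*0 - 1) + (½)*4) = 1*((0 - 1) + 2) = 1*(-1 + 2) = 1*1 = 1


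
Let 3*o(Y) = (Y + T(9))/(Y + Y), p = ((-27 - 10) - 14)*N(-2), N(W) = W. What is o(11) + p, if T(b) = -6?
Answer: 6737/66 ≈ 102.08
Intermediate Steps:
p = 102 (p = ((-27 - 10) - 14)*(-2) = (-37 - 14)*(-2) = -51*(-2) = 102)
o(Y) = (-6 + Y)/(6*Y) (o(Y) = ((Y - 6)/(Y + Y))/3 = ((-6 + Y)/((2*Y)))/3 = ((-6 + Y)*(1/(2*Y)))/3 = ((-6 + Y)/(2*Y))/3 = (-6 + Y)/(6*Y))
o(11) + p = (⅙)*(-6 + 11)/11 + 102 = (⅙)*(1/11)*5 + 102 = 5/66 + 102 = 6737/66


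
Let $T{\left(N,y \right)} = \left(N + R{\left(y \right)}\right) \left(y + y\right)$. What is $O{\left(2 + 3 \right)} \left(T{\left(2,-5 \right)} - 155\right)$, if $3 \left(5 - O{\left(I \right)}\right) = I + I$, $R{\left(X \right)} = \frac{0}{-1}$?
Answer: $- \frac{875}{3} \approx -291.67$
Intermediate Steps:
$R{\left(X \right)} = 0$ ($R{\left(X \right)} = 0 \left(-1\right) = 0$)
$O{\left(I \right)} = 5 - \frac{2 I}{3}$ ($O{\left(I \right)} = 5 - \frac{I + I}{3} = 5 - \frac{2 I}{3}$)
$T{\left(N,y \right)} = 2 N y$ ($T{\left(N,y \right)} = \left(N + 0\right) \left(y + y\right) = N 2 y = 2 N y$)
$O{\left(2 + 3 \right)} \left(T{\left(2,-5 \right)} - 155\right) = \left(5 - \frac{2 \left(2 + 3\right)}{3}\right) \left(2 \cdot 2 \left(-5\right) - 155\right) = \left(5 - \frac{10}{3}\right) \left(-20 - 155\right) = \left(5 - \frac{10}{3}\right) \left(-175\right) = \frac{5}{3} \left(-175\right) = - \frac{875}{3}$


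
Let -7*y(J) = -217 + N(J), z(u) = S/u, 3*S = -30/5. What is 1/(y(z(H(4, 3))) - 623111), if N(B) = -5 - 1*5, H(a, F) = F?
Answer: -7/4361550 ≈ -1.6049e-6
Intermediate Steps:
S = -2 (S = (-30/5)/3 = (-30*⅕)/3 = (⅓)*(-6) = -2)
N(B) = -10 (N(B) = -5 - 5 = -10)
z(u) = -2/u
y(J) = 227/7 (y(J) = -(-217 - 10)/7 = -⅐*(-227) = 227/7)
1/(y(z(H(4, 3))) - 623111) = 1/(227/7 - 623111) = 1/(-4361550/7) = -7/4361550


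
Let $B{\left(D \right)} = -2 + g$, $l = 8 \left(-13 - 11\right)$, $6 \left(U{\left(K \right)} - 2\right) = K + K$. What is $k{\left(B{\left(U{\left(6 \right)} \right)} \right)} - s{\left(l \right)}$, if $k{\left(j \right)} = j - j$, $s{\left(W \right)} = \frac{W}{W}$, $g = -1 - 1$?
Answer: $-1$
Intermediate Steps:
$g = -2$
$U{\left(K \right)} = 2 + \frac{K}{3}$ ($U{\left(K \right)} = 2 + \frac{K + K}{6} = 2 + \frac{2 K}{6} = 2 + \frac{K}{3}$)
$l = -192$ ($l = 8 \left(-24\right) = -192$)
$s{\left(W \right)} = 1$
$B{\left(D \right)} = -4$ ($B{\left(D \right)} = -2 - 2 = -4$)
$k{\left(j \right)} = 0$
$k{\left(B{\left(U{\left(6 \right)} \right)} \right)} - s{\left(l \right)} = 0 - 1 = -1$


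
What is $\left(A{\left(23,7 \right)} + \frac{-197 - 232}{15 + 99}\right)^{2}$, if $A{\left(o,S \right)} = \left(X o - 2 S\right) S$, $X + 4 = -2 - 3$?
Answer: $\frac{3472627041}{1444} \approx 2.4049 \cdot 10^{6}$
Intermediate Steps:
$X = -9$ ($X = -4 - 5 = -9$)
$A{\left(o,S \right)} = S \left(- 9 o - 2 S\right)$ ($A{\left(o,S \right)} = \left(- 9 o - 2 S\right) S = S \left(- 9 o - 2 S\right)$)
$\left(A{\left(23,7 \right)} + \frac{-197 - 232}{15 + 99}\right)^{2} = \left(\left(-1\right) 7 \left(2 \cdot 7 + 9 \cdot 23\right) + \frac{-197 - 232}{15 + 99}\right)^{2} = \left(\left(-1\right) 7 \left(14 + 207\right) - \frac{429}{114}\right)^{2} = \left(\left(-1\right) 7 \cdot 221 - \frac{143}{38}\right)^{2} = \left(-1547 - \frac{143}{38}\right)^{2} = \left(- \frac{58929}{38}\right)^{2} = \frac{3472627041}{1444}$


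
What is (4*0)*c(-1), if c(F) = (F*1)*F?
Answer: 0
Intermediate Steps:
c(F) = F² (c(F) = F*F = F²)
(4*0)*c(-1) = (4*0)*(-1)² = 0*1 = 0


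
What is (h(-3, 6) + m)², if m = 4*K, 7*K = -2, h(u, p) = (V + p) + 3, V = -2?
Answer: 1681/49 ≈ 34.306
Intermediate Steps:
h(u, p) = 1 + p (h(u, p) = (-2 + p) + 3 = 1 + p)
K = -2/7 (K = (⅐)*(-2) = -2/7 ≈ -0.28571)
m = -8/7 (m = 4*(-2/7) = -8/7 ≈ -1.1429)
(h(-3, 6) + m)² = ((1 + 6) - 8/7)² = (7 - 8/7)² = (41/7)² = 1681/49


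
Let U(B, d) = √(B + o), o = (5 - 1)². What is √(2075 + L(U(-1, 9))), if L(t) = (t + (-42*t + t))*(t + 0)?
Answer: 5*√59 ≈ 38.406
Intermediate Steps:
o = 16 (o = 4² = 16)
U(B, d) = √(16 + B) (U(B, d) = √(B + 16) = √(16 + B))
L(t) = -40*t² (L(t) = (t - 41*t)*t = (-40*t)*t = -40*t²)
√(2075 + L(U(-1, 9))) = √(2075 - 40*(√(16 - 1))²) = √(2075 - 40*(√15)²) = √(2075 - 40*15) = √(2075 - 600) = √1475 = 5*√59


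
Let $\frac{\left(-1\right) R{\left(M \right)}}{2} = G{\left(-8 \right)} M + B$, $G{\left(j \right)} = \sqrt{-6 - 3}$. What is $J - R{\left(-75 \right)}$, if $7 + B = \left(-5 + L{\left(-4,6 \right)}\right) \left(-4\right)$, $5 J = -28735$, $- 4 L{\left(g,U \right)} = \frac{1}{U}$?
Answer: $- \frac{17162}{3} - 450 i \approx -5720.7 - 450.0 i$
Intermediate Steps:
$L{\left(g,U \right)} = - \frac{1}{4 U}$
$J = -5747$ ($J = \frac{1}{5} \left(-28735\right) = -5747$)
$B = \frac{79}{6}$ ($B = -7 + \left(-5 - \frac{1}{4 \cdot 6}\right) \left(-4\right) = -7 + \left(-5 - \frac{1}{24}\right) \left(-4\right) = -7 - - \frac{121}{6} = -7 + \frac{121}{6} = \frac{79}{6} \approx 13.167$)
$G{\left(j \right)} = 3 i$ ($G{\left(j \right)} = \sqrt{-9} = 3 i$)
$R{\left(M \right)} = - \frac{79}{3} - 6 i M$ ($R{\left(M \right)} = - 2 \left(3 i M + \frac{79}{6}\right) = - 2 \left(\frac{79}{6} + 3 i M\right) = - \frac{79}{3} - 6 i M$)
$J - R{\left(-75 \right)} = -5747 - \left(- \frac{79}{3} - 6 i \left(-75\right)\right) = -5747 - \left(- \frac{79}{3} + 450 i\right) = -5747 + \left(\frac{79}{3} - 450 i\right) = - \frac{17162}{3} - 450 i$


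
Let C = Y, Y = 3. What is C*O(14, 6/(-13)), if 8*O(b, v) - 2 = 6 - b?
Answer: -9/4 ≈ -2.2500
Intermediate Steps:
O(b, v) = 1 - b/8 (O(b, v) = ¼ + (6 - b)/8 = ¼ + (¾ - b/8) = 1 - b/8)
C = 3
C*O(14, 6/(-13)) = 3*(1 - ⅛*14) = 3*(1 - 7/4) = 3*(-¾) = -9/4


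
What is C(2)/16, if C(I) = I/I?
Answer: 1/16 ≈ 0.062500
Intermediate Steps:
C(I) = 1
C(2)/16 = 1/16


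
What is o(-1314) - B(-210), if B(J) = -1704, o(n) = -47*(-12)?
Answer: 2268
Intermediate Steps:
o(n) = 564
o(-1314) - B(-210) = 564 - 1*(-1704) = 564 + 1704 = 2268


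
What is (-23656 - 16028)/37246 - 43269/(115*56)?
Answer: -933581067/119932120 ≈ -7.7842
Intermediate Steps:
(-23656 - 16028)/37246 - 43269/(115*56) = -39684*1/37246 - 43269/6440 = -19842/18623 - 43269*1/6440 = -19842/18623 - 43269/6440 = -933581067/119932120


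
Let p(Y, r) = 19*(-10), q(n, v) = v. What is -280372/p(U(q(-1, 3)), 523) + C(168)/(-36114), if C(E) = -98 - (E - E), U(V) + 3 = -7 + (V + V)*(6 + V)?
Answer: 2531343257/1715415 ≈ 1475.6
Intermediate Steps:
U(V) = -10 + 2*V*(6 + V) (U(V) = -3 + (-7 + (V + V)*(6 + V)) = -3 + (-7 + (2*V)*(6 + V)) = -3 + (-7 + 2*V*(6 + V)) = -10 + 2*V*(6 + V))
p(Y, r) = -190
C(E) = -98 (C(E) = -98 - 1*0 = -98 + 0 = -98)
-280372/p(U(q(-1, 3)), 523) + C(168)/(-36114) = -280372/(-190) - 98/(-36114) = -280372*(-1/190) - 98*(-1/36114) = 140186/95 + 49/18057 = 2531343257/1715415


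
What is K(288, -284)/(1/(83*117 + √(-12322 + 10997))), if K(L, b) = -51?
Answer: -495261 - 255*I*√53 ≈ -4.9526e+5 - 1856.4*I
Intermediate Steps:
K(288, -284)/(1/(83*117 + √(-12322 + 10997))) = -(495261 + 51*√(-12322 + 10997)) = -(495261 + 255*I*√53) = -51*(9711 + 5*I*√53) = -495261 - 255*I*√53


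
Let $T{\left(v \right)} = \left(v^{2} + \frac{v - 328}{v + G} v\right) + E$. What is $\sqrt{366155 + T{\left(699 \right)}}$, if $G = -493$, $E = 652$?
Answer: $\frac{3 \sqrt{4039279518}}{206} \approx 925.56$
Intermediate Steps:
$T{\left(v \right)} = 652 + v^{2} + \frac{v \left(-328 + v\right)}{-493 + v}$ ($T{\left(v \right)} = \left(v^{2} + \frac{v - 328}{v - 493} v\right) + 652 = \left(v^{2} + \frac{-328 + v}{-493 + v} v\right) + 652 = \left(v^{2} + \frac{v \left(-328 + v\right)}{-493 + v}\right) + 652 = 652 + v^{2} + \frac{v \left(-328 + v\right)}{-493 + v}$)
$\sqrt{366155 + T{\left(699 \right)}} = \sqrt{366155 + \frac{-321436 + 699^{3} - 492 \cdot 699^{2} + 324 \cdot 699}{-493 + 699}} = \sqrt{366155 + \frac{-321436 + 341532099 - 240391692 + 226476}{206}} = \sqrt{366155 + \frac{1}{206} \cdot 101045447} = \sqrt{366155 + \frac{101045447}{206}} = \sqrt{\frac{176473377}{206}} = \frac{3 \sqrt{4039279518}}{206}$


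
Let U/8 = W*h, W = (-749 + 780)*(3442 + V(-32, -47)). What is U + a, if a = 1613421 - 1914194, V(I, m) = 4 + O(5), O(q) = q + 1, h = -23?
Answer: -19990981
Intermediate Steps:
O(q) = 1 + q
V(I, m) = 10 (V(I, m) = 4 + (1 + 5) = 4 + 6 = 10)
a = -300773
W = 107012 (W = (-749 + 780)*(3442 + 10) = 31*3452 = 107012)
U = -19690208 (U = 8*(107012*(-23)) = 8*(-2461276) = -19690208)
U + a = -19690208 - 300773 = -19990981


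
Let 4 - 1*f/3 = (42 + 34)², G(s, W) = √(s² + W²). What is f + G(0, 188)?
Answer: -17128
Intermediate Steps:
G(s, W) = √(W² + s²)
f = -17316 (f = 12 - 3*(42 + 34)² = 12 - 3*76² = 12 - 3*5776 = 12 - 17328 = -17316)
f + G(0, 188) = -17316 + √(188² + 0²) = -17316 + √(35344 + 0) = -17316 + √35344 = -17316 + 188 = -17128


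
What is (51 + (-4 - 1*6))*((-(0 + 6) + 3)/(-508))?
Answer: 123/508 ≈ 0.24213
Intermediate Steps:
(51 + (-4 - 1*6))*((-(0 + 6) + 3)/(-508)) = (51 + (-4 - 6))*((-1*6 + 3)*(-1/508)) = (51 - 10)*((-6 + 3)*(-1/508)) = 41*(-3*(-1/508)) = 41*(3/508) = 123/508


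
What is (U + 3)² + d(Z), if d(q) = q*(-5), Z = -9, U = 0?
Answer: 54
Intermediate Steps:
d(q) = -5*q
(U + 3)² + d(Z) = (0 + 3)² - 5*(-9) = 3² + 45 = 9 + 45 = 54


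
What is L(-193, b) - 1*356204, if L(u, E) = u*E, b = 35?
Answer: -362959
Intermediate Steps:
L(u, E) = E*u
L(-193, b) - 1*356204 = 35*(-193) - 1*356204 = -6755 - 356204 = -362959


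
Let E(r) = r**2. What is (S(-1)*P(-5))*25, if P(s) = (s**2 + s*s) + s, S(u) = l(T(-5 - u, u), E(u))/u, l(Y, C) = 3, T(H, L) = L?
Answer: -3375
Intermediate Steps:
S(u) = 3/u
P(s) = s + 2*s**2 (P(s) = (s**2 + s**2) + s = 2*s**2 + s = s + 2*s**2)
(S(-1)*P(-5))*25 = ((3/(-1))*(-5*(1 + 2*(-5))))*25 = ((3*(-1))*(-5*(1 - 10)))*25 = -(-15)*(-9)*25 = -3*45*25 = -135*25 = -3375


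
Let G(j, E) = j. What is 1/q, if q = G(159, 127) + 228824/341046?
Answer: 170523/27227569 ≈ 0.0062629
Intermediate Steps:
q = 27227569/170523 (q = 159 + 228824/341046 = 159 + 228824*(1/341046) = 159 + 114412/170523 = 27227569/170523 ≈ 159.67)
1/q = 1/(27227569/170523) = 170523/27227569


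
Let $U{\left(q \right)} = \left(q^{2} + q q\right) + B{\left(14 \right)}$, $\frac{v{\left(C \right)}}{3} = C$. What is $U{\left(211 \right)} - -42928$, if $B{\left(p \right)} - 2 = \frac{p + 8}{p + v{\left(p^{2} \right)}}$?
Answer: $\frac{39723583}{301} \approx 1.3197 \cdot 10^{5}$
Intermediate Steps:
$v{\left(C \right)} = 3 C$
$B{\left(p \right)} = 2 + \frac{8 + p}{p + 3 p^{2}}$ ($B{\left(p \right)} = 2 + \frac{p + 8}{p + 3 p^{2}} = 2 + \frac{8 + p}{p + 3 p^{2}}$)
$U{\left(q \right)} = \frac{613}{301} + 2 q^{2}$ ($U{\left(q \right)} = \left(q^{2} + q q\right) + \frac{8 + 3 \cdot 14 + 6 \cdot 14^{2}}{14 \left(1 + 3 \cdot 14\right)} = \left(q^{2} + q^{2}\right) + \frac{8 + 42 + 6 \cdot 196}{14 \left(1 + 42\right)} = 2 q^{2} + \frac{8 + 42 + 1176}{14 \cdot 43} = 2 q^{2} + \frac{1}{14} \cdot \frac{1}{43} \cdot 1226 = 2 q^{2} + \frac{613}{301} = \frac{613}{301} + 2 q^{2}$)
$U{\left(211 \right)} - -42928 = \left(\frac{613}{301} + 2 \cdot 211^{2}\right) - -42928 = \left(\frac{613}{301} + 2 \cdot 44521\right) + 42928 = \left(\frac{613}{301} + 89042\right) + 42928 = \frac{26802255}{301} + 42928 = \frac{39723583}{301}$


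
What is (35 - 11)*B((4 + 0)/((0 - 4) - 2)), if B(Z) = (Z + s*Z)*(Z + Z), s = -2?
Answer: -64/3 ≈ -21.333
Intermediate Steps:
B(Z) = -2*Z**2 (B(Z) = (Z - 2*Z)*(Z + Z) = (-Z)*(2*Z) = -2*Z**2)
(35 - 11)*B((4 + 0)/((0 - 4) - 2)) = (35 - 11)*(-2*(4 + 0)**2/((0 - 4) - 2)**2) = 24*(-2*16/(-4 - 2)**2) = 24*(-2*(4/(-6))**2) = 24*(-2*(4*(-1/6))**2) = 24*(-2*(-2/3)**2) = 24*(-2*4/9) = 24*(-8/9) = -64/3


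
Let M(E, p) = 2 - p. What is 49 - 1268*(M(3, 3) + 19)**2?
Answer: -410783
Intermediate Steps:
49 - 1268*(M(3, 3) + 19)**2 = 49 - 1268*((2 - 1*3) + 19)**2 = 49 - 1268*((2 - 3) + 19)**2 = 49 - 1268*(-1 + 19)**2 = 49 - 1268*18**2 = 49 - 1268*324 = 49 - 410832 = -410783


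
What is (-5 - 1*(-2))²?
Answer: 9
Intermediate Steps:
(-5 - 1*(-2))² = (-5 + 2)² = (-3)² = 9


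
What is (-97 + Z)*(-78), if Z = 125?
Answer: -2184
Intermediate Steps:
(-97 + Z)*(-78) = (-97 + 125)*(-78) = 28*(-78) = -2184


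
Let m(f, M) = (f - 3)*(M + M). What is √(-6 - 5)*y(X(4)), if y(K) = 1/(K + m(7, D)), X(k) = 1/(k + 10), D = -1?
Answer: -14*I*√11/111 ≈ -0.41831*I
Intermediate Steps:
X(k) = 1/(10 + k)
m(f, M) = 2*M*(-3 + f) (m(f, M) = (-3 + f)*(2*M) = 2*M*(-3 + f))
y(K) = 1/(-8 + K) (y(K) = 1/(K + 2*(-1)*(-3 + 7)) = 1/(K + 2*(-1)*4) = 1/(K - 8) = 1/(-8 + K))
√(-6 - 5)*y(X(4)) = √(-6 - 5)/(-8 + 1/(10 + 4)) = √(-11)/(-8 + 1/14) = (I*√11)/(-8 + 1/14) = (I*√11)/(-111/14) = (I*√11)*(-14/111) = -14*I*√11/111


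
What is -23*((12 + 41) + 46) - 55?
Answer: -2332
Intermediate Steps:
-23*((12 + 41) + 46) - 55 = -23*(53 + 46) - 55 = -23*99 - 55 = -2277 - 55 = -2332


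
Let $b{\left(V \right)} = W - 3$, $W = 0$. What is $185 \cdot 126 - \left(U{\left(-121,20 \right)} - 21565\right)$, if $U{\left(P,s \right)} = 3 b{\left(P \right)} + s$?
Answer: $44864$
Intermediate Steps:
$b{\left(V \right)} = -3$ ($b{\left(V \right)} = 0 - 3 = -3$)
$U{\left(P,s \right)} = -9 + s$ ($U{\left(P,s \right)} = 3 \left(-3\right) + s = -9 + s$)
$185 \cdot 126 - \left(U{\left(-121,20 \right)} - 21565\right) = 185 \cdot 126 - \left(\left(-9 + 20\right) - 21565\right) = 23310 - \left(11 - 21565\right) = 23310 - -21554 = 23310 + 21554 = 44864$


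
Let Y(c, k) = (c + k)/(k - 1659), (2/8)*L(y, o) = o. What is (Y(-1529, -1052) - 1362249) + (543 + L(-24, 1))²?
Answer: -2881898859/2711 ≈ -1.0630e+6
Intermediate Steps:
L(y, o) = 4*o
Y(c, k) = (c + k)/(-1659 + k)
(Y(-1529, -1052) - 1362249) + (543 + L(-24, 1))² = ((-1529 - 1052)/(-1659 - 1052) - 1362249) + (543 + 4*1)² = (-2581/(-2711) - 1362249) + (543 + 4)² = (-1/2711*(-2581) - 1362249) + 547² = (2581/2711 - 1362249) + 299209 = -3693054458/2711 + 299209 = -2881898859/2711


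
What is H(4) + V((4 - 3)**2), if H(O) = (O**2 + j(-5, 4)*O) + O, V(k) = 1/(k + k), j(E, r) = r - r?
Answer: 41/2 ≈ 20.500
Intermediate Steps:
j(E, r) = 0
V(k) = 1/(2*k)
H(O) = O + O**2 (H(O) = (O**2 + 0*O) + O = (O**2 + 0) + O = O**2 + O = O + O**2)
H(4) + V((4 - 3)**2) = 4*(1 + 4) + 1/(2*((4 - 3)**2)) = 4*5 + 1/(2*(1**2)) = 20 + (1/2)/1 = 20 + (1/2)*1 = 20 + 1/2 = 41/2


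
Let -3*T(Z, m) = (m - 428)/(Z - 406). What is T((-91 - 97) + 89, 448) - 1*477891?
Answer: -144800969/303 ≈ -4.7789e+5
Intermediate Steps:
T(Z, m) = -(-428 + m)/(3*(-406 + Z)) (T(Z, m) = -(m - 428)/(3*(Z - 406)) = -(-428 + m)/(3*(-406 + Z)))
T((-91 - 97) + 89, 448) - 1*477891 = (428 - 1*448)/(3*(-406 + ((-91 - 97) + 89))) - 1*477891 = (428 - 448)/(3*(-406 + (-188 + 89))) - 477891 = (1/3)*(-20)/(-406 - 99) - 477891 = (1/3)*(-20)/(-505) - 477891 = (1/3)*(-1/505)*(-20) - 477891 = 4/303 - 477891 = -144800969/303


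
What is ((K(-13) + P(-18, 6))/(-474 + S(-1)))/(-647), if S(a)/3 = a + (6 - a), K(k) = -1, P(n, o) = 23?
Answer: 11/147516 ≈ 7.4568e-5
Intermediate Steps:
S(a) = 18 (S(a) = 3*(a + (6 - a)) = 3*6 = 18)
((K(-13) + P(-18, 6))/(-474 + S(-1)))/(-647) = ((-1 + 23)/(-474 + 18))/(-647) = (22/(-456))*(-1/647) = (22*(-1/456))*(-1/647) = -11/228*(-1/647) = 11/147516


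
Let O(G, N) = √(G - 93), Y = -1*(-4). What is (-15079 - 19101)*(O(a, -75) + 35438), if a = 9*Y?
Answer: -1211270840 - 34180*I*√57 ≈ -1.2113e+9 - 2.5805e+5*I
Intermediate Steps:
Y = 4
a = 36 (a = 9*4 = 36)
O(G, N) = √(-93 + G)
(-15079 - 19101)*(O(a, -75) + 35438) = (-15079 - 19101)*(√(-93 + 36) + 35438) = -34180*(√(-57) + 35438) = -34180*(I*√57 + 35438) = -34180*(35438 + I*√57) = -1211270840 - 34180*I*√57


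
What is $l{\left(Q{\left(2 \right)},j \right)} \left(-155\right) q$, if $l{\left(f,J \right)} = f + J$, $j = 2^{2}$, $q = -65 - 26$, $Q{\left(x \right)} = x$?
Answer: $84630$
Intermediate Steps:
$q = -91$
$j = 4$
$l{\left(f,J \right)} = J + f$
$l{\left(Q{\left(2 \right)},j \right)} \left(-155\right) q = \left(4 + 2\right) \left(-155\right) \left(-91\right) = 6 \left(-155\right) \left(-91\right) = \left(-930\right) \left(-91\right) = 84630$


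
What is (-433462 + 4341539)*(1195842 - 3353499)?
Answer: -8432289695589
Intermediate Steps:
(-433462 + 4341539)*(1195842 - 3353499) = 3908077*(-2157657) = -8432289695589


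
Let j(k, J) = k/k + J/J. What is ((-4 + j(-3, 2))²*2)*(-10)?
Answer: -80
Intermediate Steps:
j(k, J) = 2 (j(k, J) = 1 + 1 = 2)
((-4 + j(-3, 2))²*2)*(-10) = ((-4 + 2)²*2)*(-10) = ((-2)²*2)*(-10) = (4*2)*(-10) = 8*(-10) = -80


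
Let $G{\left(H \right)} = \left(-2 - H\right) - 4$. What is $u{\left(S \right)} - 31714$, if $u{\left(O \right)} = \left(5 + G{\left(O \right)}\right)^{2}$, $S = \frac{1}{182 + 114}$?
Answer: $- \frac{2778565615}{87616} \approx -31713.0$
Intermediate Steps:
$G{\left(H \right)} = -6 - H$ ($G{\left(H \right)} = \left(-2 - H\right) - 4 = -6 - H$)
$S = \frac{1}{296} \approx 0.0033784$
$u{\left(O \right)} = \left(-1 - O\right)^{2}$ ($u{\left(O \right)} = \left(5 - \left(6 + O\right)\right)^{2} = \left(-1 - O\right)^{2}$)
$u{\left(S \right)} - 31714 = \left(1 + \frac{1}{296}\right)^{2} - 31714 = \left(\frac{297}{296}\right)^{2} - 31714 = \frac{88209}{87616} - 31714 = - \frac{2778565615}{87616}$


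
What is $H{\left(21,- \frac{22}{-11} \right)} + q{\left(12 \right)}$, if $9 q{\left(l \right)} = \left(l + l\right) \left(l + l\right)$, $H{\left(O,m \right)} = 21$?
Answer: $85$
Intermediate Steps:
$q{\left(l \right)} = \frac{4 l^{2}}{9}$ ($q{\left(l \right)} = \frac{\left(l + l\right) \left(l + l\right)}{9} = \frac{2 l 2 l}{9} = \frac{4 l^{2}}{9}$)
$H{\left(21,- \frac{22}{-11} \right)} + q{\left(12 \right)} = 21 + \frac{4 \cdot 12^{2}}{9} = 21 + \frac{4}{9} \cdot 144 = 21 + 64 = 85$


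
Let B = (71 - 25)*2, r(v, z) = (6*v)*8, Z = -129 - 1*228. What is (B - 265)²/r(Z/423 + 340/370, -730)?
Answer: 52046531/6256 ≈ 8319.5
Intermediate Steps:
Z = -357 (Z = -129 - 228 = -357)
r(v, z) = 48*v
B = 92 (B = 46*2 = 92)
(B - 265)²/r(Z/423 + 340/370, -730) = (92 - 265)²/((48*(-357/423 + 340/370))) = (-173)²/((48*(-357*1/423 + 340*(1/370)))) = 29929/((48*(-119/141 + 34/37))) = 29929/((48*(391/5217))) = 29929/(6256/1739) = 29929*(1739/6256) = 52046531/6256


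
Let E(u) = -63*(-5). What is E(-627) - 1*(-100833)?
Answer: 101148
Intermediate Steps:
E(u) = 315
E(-627) - 1*(-100833) = 315 - 1*(-100833) = 315 + 100833 = 101148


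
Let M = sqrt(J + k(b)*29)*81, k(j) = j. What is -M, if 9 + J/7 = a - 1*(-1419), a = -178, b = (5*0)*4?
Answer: -2268*sqrt(11) ≈ -7522.1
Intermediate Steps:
b = 0 (b = 0*4 = 0)
J = 8624 (J = -63 + 7*(-178 - 1*(-1419)) = -63 + 7*(-178 + 1419) = -63 + 7*1241 = -63 + 8687 = 8624)
M = 2268*sqrt(11) (M = sqrt(8624 + 0*29)*81 = sqrt(8624 + 0)*81 = sqrt(8624)*81 = (28*sqrt(11))*81 = 2268*sqrt(11) ≈ 7522.1)
-M = -2268*sqrt(11)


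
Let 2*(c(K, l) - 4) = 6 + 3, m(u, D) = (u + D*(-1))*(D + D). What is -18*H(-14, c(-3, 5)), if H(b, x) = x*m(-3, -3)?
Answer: 0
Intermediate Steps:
m(u, D) = 2*D*(u - D) (m(u, D) = (u - D)*(2*D) = 2*D*(u - D))
c(K, l) = 17/2 (c(K, l) = 4 + (6 + 3)/2 = 4 + (½)*9 = 4 + 9/2 = 17/2)
H(b, x) = 0 (H(b, x) = x*(2*(-3)*(-3 - 1*(-3))) = x*(2*(-3)*(-3 + 3)) = x*(2*(-3)*0) = x*0 = 0)
-18*H(-14, c(-3, 5)) = -18*0 = 0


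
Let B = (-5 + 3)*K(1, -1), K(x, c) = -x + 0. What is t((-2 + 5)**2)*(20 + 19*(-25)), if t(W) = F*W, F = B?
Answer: -8190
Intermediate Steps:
K(x, c) = -x
B = 2 (B = (-5 + 3)*(-1*1) = -2*(-1) = 2)
F = 2
t(W) = 2*W
t((-2 + 5)**2)*(20 + 19*(-25)) = (2*(-2 + 5)**2)*(20 + 19*(-25)) = (2*3**2)*(20 - 475) = (2*9)*(-455) = 18*(-455) = -8190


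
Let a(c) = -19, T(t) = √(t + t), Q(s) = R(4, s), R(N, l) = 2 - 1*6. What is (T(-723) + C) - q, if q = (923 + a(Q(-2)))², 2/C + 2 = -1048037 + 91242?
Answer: -781909817154/956797 + I*√1446 ≈ -8.1722e+5 + 38.026*I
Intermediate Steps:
R(N, l) = -4 (R(N, l) = 2 - 6 = -4)
Q(s) = -4
T(t) = √2*√t (T(t) = √(2*t) = √2*√t)
C = -2/956797 (C = 2/(-2 + (-1048037 + 91242)) = 2/(-2 - 956795) = 2/(-956797) = 2*(-1/956797) = -2/956797 ≈ -2.0903e-6)
q = 817216 (q = (923 - 19)² = 904² = 817216)
(T(-723) + C) - q = (√2*√(-723) - 2/956797) - 1*817216 = (√2*(I*√723) - 2/956797) - 817216 = (I*√1446 - 2/956797) - 817216 = (-2/956797 + I*√1446) - 817216 = -781909817154/956797 + I*√1446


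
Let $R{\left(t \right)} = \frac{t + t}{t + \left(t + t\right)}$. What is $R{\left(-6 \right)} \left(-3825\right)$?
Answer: $-2550$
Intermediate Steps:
$R{\left(t \right)} = \frac{2}{3}$ ($R{\left(t \right)} = \frac{2 t}{t + 2 t} = \frac{2 t}{3 t} = 2 t \frac{1}{3 t} = \frac{2}{3}$)
$R{\left(-6 \right)} \left(-3825\right) = \frac{2}{3} \left(-3825\right) = -2550$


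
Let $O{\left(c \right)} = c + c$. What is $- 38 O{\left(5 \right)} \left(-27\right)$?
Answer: $10260$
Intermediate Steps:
$O{\left(c \right)} = 2 c$
$- 38 O{\left(5 \right)} \left(-27\right) = - 38 \cdot 2 \cdot 5 \left(-27\right) = \left(-38\right) 10 \left(-27\right) = \left(-380\right) \left(-27\right) = 10260$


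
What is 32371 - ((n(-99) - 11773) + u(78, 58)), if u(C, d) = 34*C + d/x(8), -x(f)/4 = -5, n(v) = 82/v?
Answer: 41075029/990 ≈ 41490.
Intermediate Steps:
x(f) = 20 (x(f) = -4*(-5) = 20)
u(C, d) = 34*C + d/20
32371 - ((n(-99) - 11773) + u(78, 58)) = 32371 - ((82/(-99) - 11773) + (34*78 + (1/20)*58)) = 32371 - ((82*(-1/99) - 11773) + (2652 + 29/10)) = 32371 - ((-82/99 - 11773) + 26549/10) = 32371 - (-1165609/99 + 26549/10) = 32371 - 1*(-9027739/990) = 32371 + 9027739/990 = 41075029/990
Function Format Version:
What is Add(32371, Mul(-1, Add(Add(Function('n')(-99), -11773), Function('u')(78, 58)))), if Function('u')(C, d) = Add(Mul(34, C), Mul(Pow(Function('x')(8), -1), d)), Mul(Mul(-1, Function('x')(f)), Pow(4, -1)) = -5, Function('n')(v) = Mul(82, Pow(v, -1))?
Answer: Rational(41075029, 990) ≈ 41490.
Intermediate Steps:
Function('x')(f) = 20 (Function('x')(f) = Mul(-4, -5) = 20)
Function('u')(C, d) = Add(Mul(34, C), Mul(Rational(1, 20), d)) (Function('u')(C, d) = Add(Mul(34, C), Mul(Pow(20, -1), d)) = Add(Mul(34, C), Mul(Rational(1, 20), d)))
Add(32371, Mul(-1, Add(Add(Function('n')(-99), -11773), Function('u')(78, 58)))) = Add(32371, Mul(-1, Add(Add(Mul(82, Pow(-99, -1)), -11773), Add(Mul(34, 78), Mul(Rational(1, 20), 58))))) = Add(32371, Mul(-1, Add(Add(Mul(82, Rational(-1, 99)), -11773), Add(2652, Rational(29, 10))))) = Add(32371, Mul(-1, Add(Add(Rational(-82, 99), -11773), Rational(26549, 10)))) = Add(32371, Mul(-1, Add(Rational(-1165609, 99), Rational(26549, 10)))) = Add(32371, Mul(-1, Rational(-9027739, 990))) = Add(32371, Rational(9027739, 990)) = Rational(41075029, 990)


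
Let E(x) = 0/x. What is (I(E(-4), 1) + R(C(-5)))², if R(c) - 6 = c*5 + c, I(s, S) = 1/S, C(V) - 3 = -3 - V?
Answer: 1369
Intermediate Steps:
E(x) = 0
C(V) = -V (C(V) = 3 + (-3 - V) = -V)
R(c) = 6 + 6*c (R(c) = 6 + (c*5 + c) = 6 + (5*c + c) = 6 + 6*c)
(I(E(-4), 1) + R(C(-5)))² = (1/1 + (6 + 6*(-1*(-5))))² = (1 + (6 + 6*5))² = (1 + (6 + 30))² = (1 + 36)² = 37² = 1369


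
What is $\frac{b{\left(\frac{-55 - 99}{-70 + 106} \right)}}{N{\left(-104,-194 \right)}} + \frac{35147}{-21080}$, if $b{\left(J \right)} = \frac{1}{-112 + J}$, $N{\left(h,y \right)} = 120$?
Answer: $- \frac{73565833}{44120440} \approx -1.6674$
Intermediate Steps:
$\frac{b{\left(\frac{-55 - 99}{-70 + 106} \right)}}{N{\left(-104,-194 \right)}} + \frac{35147}{-21080} = \frac{1}{\left(-112 + \frac{-55 - 99}{-70 + 106}\right) 120} + \frac{35147}{-21080} = \frac{1}{-112 - \frac{154}{36}} \cdot \frac{1}{120} + 35147 \left(- \frac{1}{21080}\right) = \frac{1}{-112 - \frac{77}{18}} \cdot \frac{1}{120} - \frac{35147}{21080} = \frac{1}{- \frac{2093}{18}} \cdot \frac{1}{120} - \frac{35147}{21080} = \left(- \frac{18}{2093}\right) \frac{1}{120} - \frac{35147}{21080} = - \frac{3}{41860} - \frac{35147}{21080} = - \frac{73565833}{44120440}$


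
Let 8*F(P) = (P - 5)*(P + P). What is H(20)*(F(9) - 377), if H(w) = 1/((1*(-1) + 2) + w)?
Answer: -368/21 ≈ -17.524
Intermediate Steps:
H(w) = 1/(1 + w) (H(w) = 1/((-1 + 2) + w) = 1/(1 + w))
F(P) = P*(-5 + P)/4 (F(P) = ((P - 5)*(P + P))/8 = ((-5 + P)*(2*P))/8 = (2*P*(-5 + P))/8 = P*(-5 + P)/4)
H(20)*(F(9) - 377) = ((¼)*9*(-5 + 9) - 377)/(1 + 20) = ((¼)*9*4 - 377)/21 = (9 - 377)/21 = (1/21)*(-368) = -368/21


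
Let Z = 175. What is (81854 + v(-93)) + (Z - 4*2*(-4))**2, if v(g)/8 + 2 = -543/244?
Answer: 7604821/61 ≈ 1.2467e+5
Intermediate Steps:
v(g) = -2062/61 (v(g) = -16 + 8*(-543/244) = -16 - 1086/61 = -2062/61)
(81854 + v(-93)) + (Z - 4*2*(-4))**2 = (81854 - 2062/61) + (175 - 4*2*(-4))**2 = 4991032/61 + (175 - 8*(-4))**2 = 4991032/61 + (175 + 32)**2 = 4991032/61 + 207**2 = 4991032/61 + 42849 = 7604821/61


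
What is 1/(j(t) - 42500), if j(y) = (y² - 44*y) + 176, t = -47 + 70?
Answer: -1/42807 ≈ -2.3361e-5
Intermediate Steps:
t = 23
j(y) = 176 + y² - 44*y
1/(j(t) - 42500) = 1/((176 + 23² - 44*23) - 42500) = 1/((176 + 529 - 1012) - 42500) = 1/(-307 - 42500) = 1/(-42807) = -1/42807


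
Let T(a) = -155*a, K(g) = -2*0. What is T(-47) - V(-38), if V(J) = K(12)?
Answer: 7285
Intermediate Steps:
K(g) = 0
V(J) = 0
T(-47) - V(-38) = -155*(-47) - 1*0 = 7285 + 0 = 7285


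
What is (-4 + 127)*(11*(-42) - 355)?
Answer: -100491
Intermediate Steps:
(-4 + 127)*(11*(-42) - 355) = 123*(-462 - 355) = 123*(-817) = -100491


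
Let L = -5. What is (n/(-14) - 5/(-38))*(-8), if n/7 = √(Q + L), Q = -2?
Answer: -20/19 + 4*I*√7 ≈ -1.0526 + 10.583*I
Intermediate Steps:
n = 7*I*√7 (n = 7*√(-2 - 5) = 7*√(-7) = 7*(I*√7) = 7*I*√7 ≈ 18.52*I)
(n/(-14) - 5/(-38))*(-8) = ((7*I*√7)/(-14) - 5/(-38))*(-8) = ((7*I*√7)*(-1/14) - 5*(-1/38))*(-8) = (-I*√7/2 + 5/38)*(-8) = (5/38 - I*√7/2)*(-8) = -20/19 + 4*I*√7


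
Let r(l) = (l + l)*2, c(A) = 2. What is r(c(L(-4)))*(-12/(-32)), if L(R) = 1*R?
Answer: 3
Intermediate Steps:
L(R) = R
r(l) = 4*l (r(l) = (2*l)*2 = 4*l)
r(c(L(-4)))*(-12/(-32)) = (4*2)*(-12/(-32)) = 8*(-12*(-1/32)) = 8*(3/8) = 3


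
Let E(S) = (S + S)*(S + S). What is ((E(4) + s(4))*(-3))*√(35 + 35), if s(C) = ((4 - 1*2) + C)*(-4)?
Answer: -120*√70 ≈ -1004.0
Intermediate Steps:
E(S) = 4*S² (E(S) = (2*S)*(2*S) = 4*S²)
s(C) = -8 - 4*C (s(C) = ((4 - 2) + C)*(-4) = (2 + C)*(-4) = -8 - 4*C)
((E(4) + s(4))*(-3))*√(35 + 35) = ((4*4² + (-8 - 4*4))*(-3))*√(35 + 35) = ((4*16 + (-8 - 16))*(-3))*√70 = ((64 - 24)*(-3))*√70 = (40*(-3))*√70 = -120*√70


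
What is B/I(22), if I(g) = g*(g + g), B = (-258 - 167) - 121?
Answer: -273/484 ≈ -0.56405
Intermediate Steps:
B = -546 (B = -425 - 121 = -546)
I(g) = 2*g² (I(g) = g*(2*g) = 2*g²)
B/I(22) = -546/(2*22²) = -546/(2*484) = -546/968 = -546*1/968 = -273/484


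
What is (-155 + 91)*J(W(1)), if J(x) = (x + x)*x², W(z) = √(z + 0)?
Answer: -128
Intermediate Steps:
W(z) = √z
J(x) = 2*x³ (J(x) = (2*x)*x² = 2*x³)
(-155 + 91)*J(W(1)) = (-155 + 91)*(2*(√1)³) = -128*1³ = -128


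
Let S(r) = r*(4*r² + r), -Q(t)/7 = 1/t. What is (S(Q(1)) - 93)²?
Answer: 2005056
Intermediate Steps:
Q(t) = -7/t
S(r) = r*(r + 4*r²)
(S(Q(1)) - 93)² = ((-7/1)²*(1 + 4*(-7/1)) - 93)² = ((-7*1)²*(1 + 4*(-7*1)) - 93)² = ((-7)²*(1 + 4*(-7)) - 93)² = (49*(1 - 28) - 93)² = (49*(-27) - 93)² = (-1323 - 93)² = (-1416)² = 2005056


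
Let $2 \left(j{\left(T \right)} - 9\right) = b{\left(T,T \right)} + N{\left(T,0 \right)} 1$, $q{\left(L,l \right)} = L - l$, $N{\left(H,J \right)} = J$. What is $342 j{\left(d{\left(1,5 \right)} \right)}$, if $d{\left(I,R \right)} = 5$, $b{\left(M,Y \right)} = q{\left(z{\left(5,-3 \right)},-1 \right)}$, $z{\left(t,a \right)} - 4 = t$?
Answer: $4788$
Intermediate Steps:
$z{\left(t,a \right)} = 4 + t$
$b{\left(M,Y \right)} = 10$ ($b{\left(M,Y \right)} = \left(4 + 5\right) - -1 = 9 + 1 = 10$)
$j{\left(T \right)} = 14$ ($j{\left(T \right)} = 9 + \frac{10 + 0 \cdot 1}{2} = 9 + \frac{10 + 0}{2} = 9 + \frac{1}{2} \cdot 10 = 9 + 5 = 14$)
$342 j{\left(d{\left(1,5 \right)} \right)} = 342 \cdot 14 = 4788$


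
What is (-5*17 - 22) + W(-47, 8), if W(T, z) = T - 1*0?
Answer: -154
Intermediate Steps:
W(T, z) = T (W(T, z) = T + 0 = T)
(-5*17 - 22) + W(-47, 8) = (-5*17 - 22) - 47 = (-85 - 22) - 47 = -107 - 47 = -154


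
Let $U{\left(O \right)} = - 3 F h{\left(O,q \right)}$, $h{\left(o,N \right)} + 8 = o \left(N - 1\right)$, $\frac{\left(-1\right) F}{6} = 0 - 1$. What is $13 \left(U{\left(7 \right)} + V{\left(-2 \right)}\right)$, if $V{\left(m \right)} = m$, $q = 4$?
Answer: $-3068$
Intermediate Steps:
$F = 6$ ($F = - 6 \left(0 - 1\right) = \left(-6\right) \left(-1\right) = 6$)
$h{\left(o,N \right)} = -8 + o \left(-1 + N\right)$ ($h{\left(o,N \right)} = -8 + o \left(N - 1\right) = -8 + o \left(-1 + N\right)$)
$U{\left(O \right)} = 144 - 54 O$ ($U{\left(O \right)} = \left(-3\right) 6 \left(-8 - O + 4 O\right) = - 18 \left(-8 + 3 O\right) = 144 - 54 O$)
$13 \left(U{\left(7 \right)} + V{\left(-2 \right)}\right) = 13 \left(\left(144 - 378\right) - 2\right) = 13 \left(-234 - 2\right) = 13 \left(-236\right) = -3068$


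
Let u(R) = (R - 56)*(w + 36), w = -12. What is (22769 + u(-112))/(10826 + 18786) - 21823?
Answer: -646203939/29612 ≈ -21822.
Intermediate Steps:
u(R) = -1344 + 24*R (u(R) = (R - 56)*(-12 + 36) = (-56 + R)*24 = -1344 + 24*R)
(22769 + u(-112))/(10826 + 18786) - 21823 = (22769 + (-1344 + 24*(-112)))/(10826 + 18786) - 21823 = (22769 + (-1344 - 2688))/29612 - 21823 = (22769 - 4032)*(1/29612) - 21823 = 18737*(1/29612) - 21823 = 18737/29612 - 21823 = -646203939/29612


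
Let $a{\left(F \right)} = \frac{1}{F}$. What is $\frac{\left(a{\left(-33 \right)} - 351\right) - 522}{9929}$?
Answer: $- \frac{28810}{327657} \approx -0.087927$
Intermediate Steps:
$\frac{\left(a{\left(-33 \right)} - 351\right) - 522}{9929} = \frac{\left(\frac{1}{-33} - 351\right) - 522}{9929} = \left(\left(- \frac{1}{33} - 351\right) - 522\right) \frac{1}{9929} = \left(- \frac{11584}{33} - 522\right) \frac{1}{9929} = \left(- \frac{28810}{33}\right) \frac{1}{9929} = - \frac{28810}{327657}$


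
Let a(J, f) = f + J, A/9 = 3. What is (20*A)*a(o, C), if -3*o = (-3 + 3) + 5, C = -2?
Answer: -1980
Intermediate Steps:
o = -5/3 (o = -((-3 + 3) + 5)/3 = -(0 + 5)/3 = -1/3*5 = -5/3 ≈ -1.6667)
A = 27 (A = 9*3 = 27)
a(J, f) = J + f
(20*A)*a(o, C) = (20*27)*(-5/3 - 2) = 540*(-11/3) = -1980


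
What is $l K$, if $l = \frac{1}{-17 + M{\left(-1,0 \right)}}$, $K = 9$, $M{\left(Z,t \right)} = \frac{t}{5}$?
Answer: $- \frac{9}{17} \approx -0.52941$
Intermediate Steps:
$M{\left(Z,t \right)} = \frac{t}{5}$ ($M{\left(Z,t \right)} = t \frac{1}{5} = \frac{t}{5}$)
$l = - \frac{1}{17}$ ($l = \frac{1}{-17 + \frac{1}{5} \cdot 0} = \frac{1}{-17 + 0} = \frac{1}{-17} = - \frac{1}{17} \approx -0.058824$)
$l K = \left(- \frac{1}{17}\right) 9 = - \frac{9}{17}$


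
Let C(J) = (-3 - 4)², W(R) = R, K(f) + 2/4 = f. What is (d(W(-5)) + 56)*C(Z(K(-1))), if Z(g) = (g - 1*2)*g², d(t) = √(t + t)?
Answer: 2744 + 49*I*√10 ≈ 2744.0 + 154.95*I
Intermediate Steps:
K(f) = -½ + f
d(t) = √2*√t (d(t) = √(2*t) = √2*√t)
Z(g) = g²*(-2 + g) (Z(g) = (g - 2)*g² = (-2 + g)*g² = g²*(-2 + g))
C(J) = 49 (C(J) = (-7)² = 49)
(d(W(-5)) + 56)*C(Z(K(-1))) = (√2*√(-5) + 56)*49 = (√2*(I*√5) + 56)*49 = (I*√10 + 56)*49 = (56 + I*√10)*49 = 2744 + 49*I*√10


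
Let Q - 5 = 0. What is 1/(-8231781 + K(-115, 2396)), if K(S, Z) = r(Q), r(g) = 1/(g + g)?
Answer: -10/82317809 ≈ -1.2148e-7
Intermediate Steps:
Q = 5 (Q = 5 + 0 = 5)
r(g) = 1/(2*g)
K(S, Z) = ⅒ (K(S, Z) = (½)/5 = (½)*(⅕) = ⅒)
1/(-8231781 + K(-115, 2396)) = 1/(-8231781 + ⅒) = 1/(-82317809/10) = -10/82317809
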